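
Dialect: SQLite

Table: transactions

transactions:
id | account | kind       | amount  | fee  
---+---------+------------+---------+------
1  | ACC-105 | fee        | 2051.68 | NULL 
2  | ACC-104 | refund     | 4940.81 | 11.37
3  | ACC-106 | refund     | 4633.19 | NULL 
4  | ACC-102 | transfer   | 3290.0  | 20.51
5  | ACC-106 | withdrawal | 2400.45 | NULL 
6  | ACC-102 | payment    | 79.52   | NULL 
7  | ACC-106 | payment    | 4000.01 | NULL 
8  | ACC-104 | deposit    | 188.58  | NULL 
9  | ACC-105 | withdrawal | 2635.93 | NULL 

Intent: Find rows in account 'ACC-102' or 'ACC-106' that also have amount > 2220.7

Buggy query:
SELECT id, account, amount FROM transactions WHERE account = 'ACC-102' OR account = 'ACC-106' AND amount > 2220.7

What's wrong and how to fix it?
Bug: Without parentheses, AND is evaluated before OR, so the amount filter only applies to the 'ACC-106' branch

Fix: Add parentheses around the OR so the AND applies to both alternatives

Corrected query:
SELECT id, account, amount FROM transactions WHERE (account = 'ACC-102' OR account = 'ACC-106') AND amount > 2220.7

Result:
id | account | amount 
---+---------+--------
3  | ACC-106 | 4633.19
4  | ACC-102 | 3290   
5  | ACC-106 | 2400.45
7  | ACC-106 | 4000.01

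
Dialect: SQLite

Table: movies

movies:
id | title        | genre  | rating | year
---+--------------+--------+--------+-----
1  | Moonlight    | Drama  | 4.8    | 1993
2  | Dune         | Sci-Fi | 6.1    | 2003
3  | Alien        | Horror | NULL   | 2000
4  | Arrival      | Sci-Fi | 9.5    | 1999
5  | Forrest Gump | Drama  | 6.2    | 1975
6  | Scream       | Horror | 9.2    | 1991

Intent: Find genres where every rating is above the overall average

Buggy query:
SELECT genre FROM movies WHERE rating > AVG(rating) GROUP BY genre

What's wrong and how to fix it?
Bug: WHERE evaluates per row before aggregation, so AVG() is unavailable

Fix: Compute the overall average in a scalar subquery and compare each group's MIN against it in HAVING

Corrected query:
SELECT genre FROM movies GROUP BY genre HAVING MIN(rating) > (SELECT AVG(rating) FROM movies)

Result:
genre 
------
Horror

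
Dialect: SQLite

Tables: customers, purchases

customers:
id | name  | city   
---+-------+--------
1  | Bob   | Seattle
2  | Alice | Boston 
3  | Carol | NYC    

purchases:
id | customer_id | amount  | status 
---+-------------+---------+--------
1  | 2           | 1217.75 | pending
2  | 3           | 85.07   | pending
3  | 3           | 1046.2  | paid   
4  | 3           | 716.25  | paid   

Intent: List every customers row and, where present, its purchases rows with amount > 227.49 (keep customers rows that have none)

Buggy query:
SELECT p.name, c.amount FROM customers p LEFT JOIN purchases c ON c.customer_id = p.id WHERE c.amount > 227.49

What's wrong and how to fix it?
Bug: A WHERE condition on the right-hand table after LEFT JOIN drops unmatched parents

Fix: Put 'c.amount > 227.49' in the JOIN's ON clause instead of WHERE

Corrected query:
SELECT p.name, c.amount FROM customers p LEFT JOIN purchases c ON c.customer_id = p.id AND c.amount > 227.49

Result:
name  | amount 
------+--------
Bob   | NULL   
Alice | 1217.75
Carol | 716.25 
Carol | 1046.2 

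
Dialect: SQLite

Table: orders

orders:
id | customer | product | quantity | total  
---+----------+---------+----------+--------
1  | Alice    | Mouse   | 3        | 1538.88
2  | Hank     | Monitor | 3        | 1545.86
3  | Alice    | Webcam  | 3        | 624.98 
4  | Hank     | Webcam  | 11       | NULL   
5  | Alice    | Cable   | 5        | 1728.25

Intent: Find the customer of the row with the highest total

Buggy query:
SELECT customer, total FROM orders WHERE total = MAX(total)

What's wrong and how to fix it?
Bug: WHERE is evaluated per row; an aggregate over the whole table isn't defined there

Fix: Wrap MAX in a scalar subquery so WHERE compares against a single value

Corrected query:
SELECT customer, total FROM orders WHERE total = (SELECT MAX(total) FROM orders)

Result:
customer | total  
---------+--------
Alice    | 1728.25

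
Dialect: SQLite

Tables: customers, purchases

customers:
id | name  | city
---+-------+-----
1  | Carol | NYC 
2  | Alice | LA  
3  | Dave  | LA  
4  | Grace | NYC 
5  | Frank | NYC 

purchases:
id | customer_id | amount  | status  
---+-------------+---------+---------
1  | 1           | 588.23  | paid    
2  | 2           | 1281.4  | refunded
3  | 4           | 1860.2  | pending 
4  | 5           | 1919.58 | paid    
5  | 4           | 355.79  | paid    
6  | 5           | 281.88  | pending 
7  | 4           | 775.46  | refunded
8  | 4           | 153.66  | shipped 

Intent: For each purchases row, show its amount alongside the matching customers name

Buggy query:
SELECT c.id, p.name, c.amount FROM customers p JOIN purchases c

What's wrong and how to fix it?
Bug: Missing join condition: each purchases row is matched to all customers rows instead of just its own

Fix: Add ON c.customer_id = p.id to the JOIN

Corrected query:
SELECT c.id, p.name, c.amount FROM customers p JOIN purchases c ON c.customer_id = p.id

Result:
id | name  | amount 
---+-------+--------
1  | Carol | 588.23 
2  | Alice | 1281.4 
3  | Grace | 1860.2 
4  | Frank | 1919.58
5  | Grace | 355.79 
6  | Frank | 281.88 
7  | Grace | 775.46 
8  | Grace | 153.66 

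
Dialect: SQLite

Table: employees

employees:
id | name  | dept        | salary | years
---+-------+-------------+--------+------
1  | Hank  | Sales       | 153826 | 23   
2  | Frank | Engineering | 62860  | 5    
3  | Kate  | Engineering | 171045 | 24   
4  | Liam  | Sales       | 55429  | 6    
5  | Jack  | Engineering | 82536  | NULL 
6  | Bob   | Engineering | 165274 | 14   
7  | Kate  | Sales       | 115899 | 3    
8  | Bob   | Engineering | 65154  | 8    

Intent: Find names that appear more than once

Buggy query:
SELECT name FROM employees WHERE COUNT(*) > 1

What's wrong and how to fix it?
Bug: COUNT(*) is an aggregate and cannot be used in WHERE

Fix: GROUP BY name, then filter groups with HAVING COUNT(*) > 1

Corrected query:
SELECT name FROM employees GROUP BY name HAVING COUNT(*) > 1

Result:
name
----
Bob 
Kate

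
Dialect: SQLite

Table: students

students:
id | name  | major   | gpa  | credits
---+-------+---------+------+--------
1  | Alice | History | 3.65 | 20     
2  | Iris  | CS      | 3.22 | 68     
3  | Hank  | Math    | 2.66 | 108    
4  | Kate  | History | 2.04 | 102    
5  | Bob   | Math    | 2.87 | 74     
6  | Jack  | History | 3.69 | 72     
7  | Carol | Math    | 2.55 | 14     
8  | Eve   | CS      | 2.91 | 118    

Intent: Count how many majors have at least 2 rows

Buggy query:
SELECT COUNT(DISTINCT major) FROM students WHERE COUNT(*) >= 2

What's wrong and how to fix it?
Bug: COUNT(*) cannot appear in WHERE; the per-group count doesn't exist yet

Fix: Use a subquery that GROUPs and filters with HAVING, then count its rows

Corrected query:
SELECT COUNT(*) FROM (SELECT major FROM students GROUP BY major HAVING COUNT(*) >= 2)

Result:
COUNT(*)
--------
3       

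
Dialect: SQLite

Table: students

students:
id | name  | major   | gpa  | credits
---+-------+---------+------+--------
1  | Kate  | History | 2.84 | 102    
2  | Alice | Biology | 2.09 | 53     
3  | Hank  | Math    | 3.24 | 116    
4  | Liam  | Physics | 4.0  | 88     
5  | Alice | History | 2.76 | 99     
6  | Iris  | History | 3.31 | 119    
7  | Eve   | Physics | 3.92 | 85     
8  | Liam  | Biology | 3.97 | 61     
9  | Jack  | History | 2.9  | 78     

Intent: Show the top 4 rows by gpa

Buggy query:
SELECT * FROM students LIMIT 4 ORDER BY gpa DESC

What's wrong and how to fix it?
Bug: LIMIT must come after ORDER BY

Fix: Sort with ORDER BY, then apply LIMIT

Corrected query:
SELECT * FROM students ORDER BY gpa DESC LIMIT 4

Result:
id | name | major   | gpa  | credits
---+------+---------+------+--------
4  | Liam | Physics | 4    | 88     
8  | Liam | Biology | 3.97 | 61     
7  | Eve  | Physics | 3.92 | 85     
6  | Iris | History | 3.31 | 119    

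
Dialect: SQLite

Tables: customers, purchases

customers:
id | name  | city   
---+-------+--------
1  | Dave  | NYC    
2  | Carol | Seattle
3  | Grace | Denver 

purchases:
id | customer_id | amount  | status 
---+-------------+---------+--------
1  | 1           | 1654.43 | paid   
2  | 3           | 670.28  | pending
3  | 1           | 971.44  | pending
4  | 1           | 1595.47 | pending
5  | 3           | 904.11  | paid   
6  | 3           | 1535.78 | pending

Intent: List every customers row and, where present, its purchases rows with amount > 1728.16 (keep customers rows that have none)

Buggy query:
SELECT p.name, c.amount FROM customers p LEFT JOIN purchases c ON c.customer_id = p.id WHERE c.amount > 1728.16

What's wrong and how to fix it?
Bug: Filtering c.amount in WHERE discards the NULL rows produced by LEFT JOIN, turning it into an inner join

Fix: Put 'c.amount > 1728.16' in the JOIN's ON clause instead of WHERE

Corrected query:
SELECT p.name, c.amount FROM customers p LEFT JOIN purchases c ON c.customer_id = p.id AND c.amount > 1728.16

Result:
name  | amount
------+-------
Dave  | NULL  
Carol | NULL  
Grace | NULL  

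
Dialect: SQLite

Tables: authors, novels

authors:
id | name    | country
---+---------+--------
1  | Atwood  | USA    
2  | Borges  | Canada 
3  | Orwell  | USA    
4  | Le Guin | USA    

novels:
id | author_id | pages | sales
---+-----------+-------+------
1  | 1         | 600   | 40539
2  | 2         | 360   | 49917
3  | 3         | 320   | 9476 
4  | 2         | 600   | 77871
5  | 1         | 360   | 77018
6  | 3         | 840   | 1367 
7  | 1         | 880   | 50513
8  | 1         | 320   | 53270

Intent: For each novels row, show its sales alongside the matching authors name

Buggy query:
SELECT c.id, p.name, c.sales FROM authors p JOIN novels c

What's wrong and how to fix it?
Bug: JOIN with no ON clause produces a cartesian product; every novels row pairs with every authors row

Fix: Specify the join condition linking the foreign key to the parent id

Corrected query:
SELECT c.id, p.name, c.sales FROM authors p JOIN novels c ON c.author_id = p.id

Result:
id | name   | sales
---+--------+------
1  | Atwood | 40539
2  | Borges | 49917
3  | Orwell | 9476 
4  | Borges | 77871
5  | Atwood | 77018
6  | Orwell | 1367 
7  | Atwood | 50513
8  | Atwood | 53270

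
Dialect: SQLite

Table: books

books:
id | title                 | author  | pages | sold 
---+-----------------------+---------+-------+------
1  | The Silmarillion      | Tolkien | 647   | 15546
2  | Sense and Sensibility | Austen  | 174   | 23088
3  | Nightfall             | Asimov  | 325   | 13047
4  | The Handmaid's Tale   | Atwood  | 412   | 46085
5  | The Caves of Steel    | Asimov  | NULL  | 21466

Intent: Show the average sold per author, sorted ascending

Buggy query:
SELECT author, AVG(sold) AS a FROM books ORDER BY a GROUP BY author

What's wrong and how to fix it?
Bug: GROUP BY must precede ORDER BY

Fix: Reorder: SELECT … FROM … GROUP BY … ORDER BY …

Corrected query:
SELECT author, AVG(sold) AS a FROM books GROUP BY author ORDER BY a

Result:
author  | a      
--------+--------
Tolkien | 15546  
Asimov  | 17256.5
Austen  | 23088  
Atwood  | 46085  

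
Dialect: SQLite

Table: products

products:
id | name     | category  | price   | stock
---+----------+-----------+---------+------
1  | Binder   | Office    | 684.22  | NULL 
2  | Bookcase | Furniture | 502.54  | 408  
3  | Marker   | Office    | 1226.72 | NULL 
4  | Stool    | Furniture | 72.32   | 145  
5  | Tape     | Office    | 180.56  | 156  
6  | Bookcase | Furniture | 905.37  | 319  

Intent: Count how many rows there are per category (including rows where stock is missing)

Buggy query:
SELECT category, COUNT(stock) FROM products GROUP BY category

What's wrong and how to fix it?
Bug: COUNT(stock) skips NULLs, so groups with missing stock are undercounted

Fix: Use COUNT(*) to count all rows regardless of NULL

Corrected query:
SELECT category, COUNT(*) FROM products GROUP BY category

Result:
category  | COUNT(*)
----------+---------
Furniture | 3       
Office    | 3       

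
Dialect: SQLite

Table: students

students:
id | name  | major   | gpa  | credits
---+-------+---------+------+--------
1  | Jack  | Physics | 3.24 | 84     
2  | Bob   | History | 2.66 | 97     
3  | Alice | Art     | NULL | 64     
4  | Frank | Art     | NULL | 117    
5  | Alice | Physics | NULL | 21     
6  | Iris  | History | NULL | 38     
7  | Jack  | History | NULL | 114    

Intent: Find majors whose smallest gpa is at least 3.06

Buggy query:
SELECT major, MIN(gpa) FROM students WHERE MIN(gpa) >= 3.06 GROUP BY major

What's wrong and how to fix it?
Bug: Aggregates like MIN are computed per group after WHERE runs

Fix: Replace WHERE with HAVING after the GROUP BY

Corrected query:
SELECT major, MIN(gpa) FROM students GROUP BY major HAVING MIN(gpa) >= 3.06

Result:
major   | MIN(gpa)
--------+---------
Physics | 3.24    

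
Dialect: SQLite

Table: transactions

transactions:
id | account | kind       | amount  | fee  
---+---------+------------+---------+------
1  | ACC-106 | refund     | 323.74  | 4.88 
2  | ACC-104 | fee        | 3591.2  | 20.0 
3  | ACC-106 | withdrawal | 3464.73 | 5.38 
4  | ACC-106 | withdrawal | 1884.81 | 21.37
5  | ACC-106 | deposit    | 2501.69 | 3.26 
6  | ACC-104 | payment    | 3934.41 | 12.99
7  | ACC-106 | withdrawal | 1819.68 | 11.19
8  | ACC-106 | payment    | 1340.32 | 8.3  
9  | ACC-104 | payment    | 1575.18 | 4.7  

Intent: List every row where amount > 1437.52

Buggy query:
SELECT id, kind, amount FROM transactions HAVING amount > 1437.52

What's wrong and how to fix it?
Bug: HAVING filters the output of aggregation, but this query has no GROUP BY and no aggregate functions, so SQLite rejects it (HAVING clause on a non-aggregate query); the condition here is per row

Fix: Use WHERE for row-level filtering

Corrected query:
SELECT id, kind, amount FROM transactions WHERE amount > 1437.52

Result:
id | kind       | amount 
---+------------+--------
2  | fee        | 3591.2 
3  | withdrawal | 3464.73
4  | withdrawal | 1884.81
5  | deposit    | 2501.69
6  | payment    | 3934.41
7  | withdrawal | 1819.68
9  | payment    | 1575.18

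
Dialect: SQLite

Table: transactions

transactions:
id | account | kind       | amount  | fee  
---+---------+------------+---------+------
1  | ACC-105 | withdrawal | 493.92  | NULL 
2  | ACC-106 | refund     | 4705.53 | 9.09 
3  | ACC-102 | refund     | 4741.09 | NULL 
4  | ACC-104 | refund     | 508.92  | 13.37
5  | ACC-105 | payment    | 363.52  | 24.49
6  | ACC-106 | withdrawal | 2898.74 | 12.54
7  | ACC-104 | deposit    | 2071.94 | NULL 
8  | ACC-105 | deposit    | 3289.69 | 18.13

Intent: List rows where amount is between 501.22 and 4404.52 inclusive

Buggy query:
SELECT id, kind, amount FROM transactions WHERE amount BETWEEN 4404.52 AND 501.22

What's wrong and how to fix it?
Bug: The bounds are reversed; BETWEEN a AND b requires a <= b to match anything

Fix: Write BETWEEN 501.22 AND 4404.52

Corrected query:
SELECT id, kind, amount FROM transactions WHERE amount BETWEEN 501.22 AND 4404.52

Result:
id | kind       | amount 
---+------------+--------
4  | refund     | 508.92 
6  | withdrawal | 2898.74
7  | deposit    | 2071.94
8  | deposit    | 3289.69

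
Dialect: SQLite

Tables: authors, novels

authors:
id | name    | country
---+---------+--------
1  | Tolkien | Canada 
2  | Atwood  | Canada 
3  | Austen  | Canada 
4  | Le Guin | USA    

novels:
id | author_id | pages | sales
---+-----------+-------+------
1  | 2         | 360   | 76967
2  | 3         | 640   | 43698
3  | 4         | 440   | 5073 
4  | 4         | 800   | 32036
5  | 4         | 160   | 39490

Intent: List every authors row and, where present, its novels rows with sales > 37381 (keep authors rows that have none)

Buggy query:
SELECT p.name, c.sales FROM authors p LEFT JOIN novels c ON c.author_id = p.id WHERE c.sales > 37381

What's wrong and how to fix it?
Bug: Filtering c.sales in WHERE discards the NULL rows produced by LEFT JOIN, turning it into an inner join

Fix: Put 'c.sales > 37381' in the JOIN's ON clause instead of WHERE

Corrected query:
SELECT p.name, c.sales FROM authors p LEFT JOIN novels c ON c.author_id = p.id AND c.sales > 37381

Result:
name    | sales
--------+------
Tolkien | NULL 
Atwood  | 76967
Austen  | 43698
Le Guin | 39490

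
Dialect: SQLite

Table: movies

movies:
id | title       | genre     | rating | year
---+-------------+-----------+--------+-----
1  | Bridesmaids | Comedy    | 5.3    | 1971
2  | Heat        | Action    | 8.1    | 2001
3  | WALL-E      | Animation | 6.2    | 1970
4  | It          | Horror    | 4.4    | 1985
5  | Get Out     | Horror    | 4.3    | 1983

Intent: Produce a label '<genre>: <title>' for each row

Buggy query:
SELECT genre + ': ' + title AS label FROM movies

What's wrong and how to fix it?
Bug: SQLite uses || for string concatenation; + coerces text to numbers (yielding 0)

Fix: Use the || operator for string concatenation

Corrected query:
SELECT genre || ': ' || title AS label FROM movies

Result:
label              
-------------------
Comedy: Bridesmaids
Action: Heat       
Animation: WALL-E  
Horror: It         
Horror: Get Out    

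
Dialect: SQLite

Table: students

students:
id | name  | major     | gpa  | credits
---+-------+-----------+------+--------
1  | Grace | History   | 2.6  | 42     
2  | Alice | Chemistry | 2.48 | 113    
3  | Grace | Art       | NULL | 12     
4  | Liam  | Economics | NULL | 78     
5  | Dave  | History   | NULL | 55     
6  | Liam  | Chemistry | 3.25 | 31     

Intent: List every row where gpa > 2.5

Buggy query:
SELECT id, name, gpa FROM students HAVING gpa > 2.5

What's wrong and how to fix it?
Bug: This is a non-aggregate query (no GROUP BY, no aggregates), so in SQLite the HAVING clause is invalid here; a row-level condition belongs in WHERE

Fix: Replace HAVING with WHERE since the condition applies to individual rows

Corrected query:
SELECT id, name, gpa FROM students WHERE gpa > 2.5

Result:
id | name  | gpa 
---+-------+-----
1  | Grace | 2.6 
6  | Liam  | 3.25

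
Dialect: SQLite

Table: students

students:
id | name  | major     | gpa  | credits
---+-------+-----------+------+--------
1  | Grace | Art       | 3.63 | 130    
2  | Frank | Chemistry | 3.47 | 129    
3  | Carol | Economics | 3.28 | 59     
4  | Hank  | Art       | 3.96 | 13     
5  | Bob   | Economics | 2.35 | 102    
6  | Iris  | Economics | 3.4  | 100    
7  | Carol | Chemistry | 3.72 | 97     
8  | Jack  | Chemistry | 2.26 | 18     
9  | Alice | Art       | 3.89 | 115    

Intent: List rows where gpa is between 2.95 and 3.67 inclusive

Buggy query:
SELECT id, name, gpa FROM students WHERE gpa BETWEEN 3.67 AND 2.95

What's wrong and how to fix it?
Bug: BETWEEN expects the lower bound first; with 3.67 AND 2.95 the range is empty

Fix: Write BETWEEN 2.95 AND 3.67

Corrected query:
SELECT id, name, gpa FROM students WHERE gpa BETWEEN 2.95 AND 3.67

Result:
id | name  | gpa 
---+-------+-----
1  | Grace | 3.63
2  | Frank | 3.47
3  | Carol | 3.28
6  | Iris  | 3.4 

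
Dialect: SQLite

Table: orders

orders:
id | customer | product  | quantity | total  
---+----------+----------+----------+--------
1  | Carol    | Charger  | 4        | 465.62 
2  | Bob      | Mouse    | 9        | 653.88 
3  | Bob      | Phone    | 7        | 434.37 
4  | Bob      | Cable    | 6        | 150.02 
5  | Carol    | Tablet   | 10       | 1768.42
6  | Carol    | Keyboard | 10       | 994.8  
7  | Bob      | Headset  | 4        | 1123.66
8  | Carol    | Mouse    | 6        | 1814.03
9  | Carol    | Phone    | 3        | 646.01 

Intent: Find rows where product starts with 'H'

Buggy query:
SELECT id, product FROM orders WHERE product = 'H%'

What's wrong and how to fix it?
Bug: '=' compares the literal string including the % character; pattern matching needs LIKE

Fix: Replace '=' with LIKE so 'H%' is treated as a pattern

Corrected query:
SELECT id, product FROM orders WHERE product LIKE 'H%'

Result:
id | product
---+--------
7  | Headset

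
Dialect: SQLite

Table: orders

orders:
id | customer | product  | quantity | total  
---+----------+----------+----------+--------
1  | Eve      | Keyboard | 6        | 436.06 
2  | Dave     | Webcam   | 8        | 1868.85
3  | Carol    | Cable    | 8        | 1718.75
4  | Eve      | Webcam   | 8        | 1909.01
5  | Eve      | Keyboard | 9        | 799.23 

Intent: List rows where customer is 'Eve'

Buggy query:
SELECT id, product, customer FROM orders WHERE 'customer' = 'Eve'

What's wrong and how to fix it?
Bug: 'customer' in single quotes is a string literal, not the column; the comparison is literal-vs-literal and never true

Fix: Reference the column as customer without single quotes

Corrected query:
SELECT id, product, customer FROM orders WHERE customer = 'Eve'

Result:
id | product  | customer
---+----------+---------
1  | Keyboard | Eve     
4  | Webcam   | Eve     
5  | Keyboard | Eve     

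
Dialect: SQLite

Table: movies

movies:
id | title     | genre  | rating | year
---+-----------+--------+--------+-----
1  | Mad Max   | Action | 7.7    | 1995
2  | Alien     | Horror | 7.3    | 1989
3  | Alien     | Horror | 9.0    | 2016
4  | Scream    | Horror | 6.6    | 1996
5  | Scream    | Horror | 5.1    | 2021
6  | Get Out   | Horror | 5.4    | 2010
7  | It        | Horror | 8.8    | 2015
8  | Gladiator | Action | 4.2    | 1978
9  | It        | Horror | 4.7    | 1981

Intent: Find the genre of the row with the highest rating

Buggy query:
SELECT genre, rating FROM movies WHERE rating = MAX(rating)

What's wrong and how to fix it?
Bug: MAX(rating) is an aggregate and cannot be used directly in WHERE

Fix: Use a subquery: WHERE rating = (SELECT MAX(rating) FROM movies)

Corrected query:
SELECT genre, rating FROM movies WHERE rating = (SELECT MAX(rating) FROM movies)

Result:
genre  | rating
-------+-------
Horror | 9     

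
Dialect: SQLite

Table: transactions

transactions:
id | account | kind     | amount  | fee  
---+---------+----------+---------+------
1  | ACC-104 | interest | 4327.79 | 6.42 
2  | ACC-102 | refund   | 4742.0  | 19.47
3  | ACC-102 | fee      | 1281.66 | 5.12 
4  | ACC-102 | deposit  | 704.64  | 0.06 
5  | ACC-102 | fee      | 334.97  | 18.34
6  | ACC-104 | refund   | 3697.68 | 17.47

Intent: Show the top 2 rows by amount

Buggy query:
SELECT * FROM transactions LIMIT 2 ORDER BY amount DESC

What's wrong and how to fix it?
Bug: ORDER BY cannot follow LIMIT; LIMIT is the final clause

Fix: Swap the clauses: ORDER BY first, then LIMIT

Corrected query:
SELECT * FROM transactions ORDER BY amount DESC LIMIT 2

Result:
id | account | kind     | amount  | fee  
---+---------+----------+---------+------
2  | ACC-102 | refund   | 4742    | 19.47
1  | ACC-104 | interest | 4327.79 | 6.42 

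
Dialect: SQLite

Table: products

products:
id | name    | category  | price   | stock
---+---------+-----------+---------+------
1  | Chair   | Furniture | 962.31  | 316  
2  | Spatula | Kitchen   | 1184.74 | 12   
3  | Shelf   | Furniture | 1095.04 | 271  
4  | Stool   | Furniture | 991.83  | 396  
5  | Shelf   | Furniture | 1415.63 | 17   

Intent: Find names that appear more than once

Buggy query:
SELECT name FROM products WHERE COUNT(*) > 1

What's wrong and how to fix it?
Bug: WHERE can't reference COUNT(*); aggregates are computed after WHERE

Fix: Group first, then use HAVING for the count condition

Corrected query:
SELECT name FROM products GROUP BY name HAVING COUNT(*) > 1

Result:
name 
-----
Shelf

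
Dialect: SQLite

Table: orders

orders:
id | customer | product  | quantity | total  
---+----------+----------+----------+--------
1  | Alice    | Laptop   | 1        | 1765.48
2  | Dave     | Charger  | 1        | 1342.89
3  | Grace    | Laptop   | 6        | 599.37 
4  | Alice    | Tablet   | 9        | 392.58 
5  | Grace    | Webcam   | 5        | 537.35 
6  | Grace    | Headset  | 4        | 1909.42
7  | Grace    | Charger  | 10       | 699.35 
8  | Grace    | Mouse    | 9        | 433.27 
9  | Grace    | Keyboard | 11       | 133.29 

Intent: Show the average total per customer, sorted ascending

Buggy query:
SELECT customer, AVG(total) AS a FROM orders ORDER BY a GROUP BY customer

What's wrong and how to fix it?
Bug: GROUP BY must precede ORDER BY

Fix: Reorder: SELECT … FROM … GROUP BY … ORDER BY …

Corrected query:
SELECT customer, AVG(total) AS a FROM orders GROUP BY customer ORDER BY a

Result:
customer | a      
---------+--------
Grace    | 718.675
Alice    | 1079.03
Dave     | 1342.89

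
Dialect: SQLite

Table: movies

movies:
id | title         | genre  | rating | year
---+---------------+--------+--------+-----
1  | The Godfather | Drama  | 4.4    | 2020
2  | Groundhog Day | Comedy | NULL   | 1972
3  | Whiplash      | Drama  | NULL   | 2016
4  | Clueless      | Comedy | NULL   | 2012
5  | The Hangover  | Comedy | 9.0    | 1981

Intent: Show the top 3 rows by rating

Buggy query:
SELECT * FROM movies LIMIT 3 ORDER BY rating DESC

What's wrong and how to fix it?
Bug: ORDER BY cannot follow LIMIT; LIMIT is the final clause

Fix: Sort with ORDER BY, then apply LIMIT

Corrected query:
SELECT * FROM movies ORDER BY rating DESC LIMIT 3

Result:
id | title         | genre  | rating | year
---+---------------+--------+--------+-----
5  | The Hangover  | Comedy | 9      | 1981
1  | The Godfather | Drama  | 4.4    | 2020
2  | Groundhog Day | Comedy | NULL   | 1972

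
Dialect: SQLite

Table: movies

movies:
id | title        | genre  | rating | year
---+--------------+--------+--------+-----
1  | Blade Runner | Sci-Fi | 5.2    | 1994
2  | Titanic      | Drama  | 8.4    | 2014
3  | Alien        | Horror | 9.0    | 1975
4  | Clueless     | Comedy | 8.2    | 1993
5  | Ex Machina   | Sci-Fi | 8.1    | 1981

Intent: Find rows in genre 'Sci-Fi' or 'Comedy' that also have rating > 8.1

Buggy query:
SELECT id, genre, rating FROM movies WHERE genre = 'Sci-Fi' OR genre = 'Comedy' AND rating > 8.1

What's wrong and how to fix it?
Bug: Without parentheses, AND is evaluated before OR, so the rating filter only applies to the 'Comedy' branch

Fix: Add parentheses around the OR so the AND applies to both alternatives

Corrected query:
SELECT id, genre, rating FROM movies WHERE (genre = 'Sci-Fi' OR genre = 'Comedy') AND rating > 8.1

Result:
id | genre  | rating
---+--------+-------
4  | Comedy | 8.2   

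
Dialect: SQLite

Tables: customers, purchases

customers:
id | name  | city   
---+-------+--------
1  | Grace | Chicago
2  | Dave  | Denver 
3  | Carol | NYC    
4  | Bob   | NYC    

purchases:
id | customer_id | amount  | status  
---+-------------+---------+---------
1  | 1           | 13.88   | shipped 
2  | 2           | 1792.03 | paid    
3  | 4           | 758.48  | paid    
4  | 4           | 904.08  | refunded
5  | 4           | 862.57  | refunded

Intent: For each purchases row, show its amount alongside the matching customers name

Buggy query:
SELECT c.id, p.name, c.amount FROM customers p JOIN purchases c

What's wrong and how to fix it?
Bug: JOIN with no ON clause produces a cartesian product; every purchases row pairs with every customers row

Fix: Add ON c.customer_id = p.id to the JOIN

Corrected query:
SELECT c.id, p.name, c.amount FROM customers p JOIN purchases c ON c.customer_id = p.id

Result:
id | name  | amount 
---+-------+--------
1  | Grace | 13.88  
2  | Dave  | 1792.03
3  | Bob   | 758.48 
4  | Bob   | 904.08 
5  | Bob   | 862.57 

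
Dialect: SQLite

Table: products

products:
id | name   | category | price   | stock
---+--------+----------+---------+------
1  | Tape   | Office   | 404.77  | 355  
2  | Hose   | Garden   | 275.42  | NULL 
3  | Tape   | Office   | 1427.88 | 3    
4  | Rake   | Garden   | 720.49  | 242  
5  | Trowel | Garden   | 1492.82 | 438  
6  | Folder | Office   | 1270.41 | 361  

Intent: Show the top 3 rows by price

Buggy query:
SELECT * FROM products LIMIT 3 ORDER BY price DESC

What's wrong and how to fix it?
Bug: LIMIT must come after ORDER BY

Fix: Swap the clauses: ORDER BY first, then LIMIT

Corrected query:
SELECT * FROM products ORDER BY price DESC LIMIT 3

Result:
id | name   | category | price   | stock
---+--------+----------+---------+------
5  | Trowel | Garden   | 1492.82 | 438  
3  | Tape   | Office   | 1427.88 | 3    
6  | Folder | Office   | 1270.41 | 361  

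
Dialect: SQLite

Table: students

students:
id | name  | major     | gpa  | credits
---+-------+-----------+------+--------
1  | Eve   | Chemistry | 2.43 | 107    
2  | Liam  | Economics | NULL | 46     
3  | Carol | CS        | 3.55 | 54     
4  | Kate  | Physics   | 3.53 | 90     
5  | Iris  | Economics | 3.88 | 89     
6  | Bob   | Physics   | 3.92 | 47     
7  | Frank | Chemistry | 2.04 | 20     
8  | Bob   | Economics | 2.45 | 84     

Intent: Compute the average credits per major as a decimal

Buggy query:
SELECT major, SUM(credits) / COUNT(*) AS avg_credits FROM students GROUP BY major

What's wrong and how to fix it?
Bug: Both operands are integers, so '/' performs integer division and truncates

Fix: Multiply by 1.0 (or CAST to REAL) to force floating-point division

Corrected query:
SELECT major, SUM(credits) * 1.0 / COUNT(*) AS avg_credits FROM students GROUP BY major

Result:
major     | avg_credits
----------+------------
CS        | 54         
Chemistry | 63.5       
Economics | 73         
Physics   | 68.5       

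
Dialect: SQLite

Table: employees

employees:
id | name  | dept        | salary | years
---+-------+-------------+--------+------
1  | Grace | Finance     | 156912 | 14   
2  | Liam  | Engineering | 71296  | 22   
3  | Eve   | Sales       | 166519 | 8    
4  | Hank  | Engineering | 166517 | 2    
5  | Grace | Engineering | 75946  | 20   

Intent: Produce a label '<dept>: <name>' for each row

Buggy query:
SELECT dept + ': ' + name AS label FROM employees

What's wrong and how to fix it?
Bug: SQLite uses || for string concatenation; + coerces text to numbers (yielding 0)

Fix: Use the || operator for string concatenation

Corrected query:
SELECT dept || ': ' || name AS label FROM employees

Result:
label             
------------------
Finance: Grace    
Engineering: Liam 
Sales: Eve        
Engineering: Hank 
Engineering: Grace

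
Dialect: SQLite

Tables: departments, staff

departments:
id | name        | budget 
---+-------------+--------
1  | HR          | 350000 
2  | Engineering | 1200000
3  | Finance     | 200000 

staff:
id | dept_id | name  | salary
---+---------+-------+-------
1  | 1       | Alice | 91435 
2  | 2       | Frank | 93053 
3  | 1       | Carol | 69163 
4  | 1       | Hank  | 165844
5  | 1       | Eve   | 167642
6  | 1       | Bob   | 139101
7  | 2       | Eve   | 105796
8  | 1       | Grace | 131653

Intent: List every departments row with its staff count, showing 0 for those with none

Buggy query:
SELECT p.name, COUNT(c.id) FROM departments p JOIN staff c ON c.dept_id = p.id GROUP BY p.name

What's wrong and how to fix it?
Bug: INNER JOIN drops departments rows that have no matching staff rows

Fix: Switch to LEFT JOIN to retain unmatched parent rows

Corrected query:
SELECT p.name, COUNT(c.id) FROM departments p LEFT JOIN staff c ON c.dept_id = p.id GROUP BY p.name

Result:
name        | COUNT(c.id)
------------+------------
Engineering | 2          
Finance     | 0          
HR          | 6          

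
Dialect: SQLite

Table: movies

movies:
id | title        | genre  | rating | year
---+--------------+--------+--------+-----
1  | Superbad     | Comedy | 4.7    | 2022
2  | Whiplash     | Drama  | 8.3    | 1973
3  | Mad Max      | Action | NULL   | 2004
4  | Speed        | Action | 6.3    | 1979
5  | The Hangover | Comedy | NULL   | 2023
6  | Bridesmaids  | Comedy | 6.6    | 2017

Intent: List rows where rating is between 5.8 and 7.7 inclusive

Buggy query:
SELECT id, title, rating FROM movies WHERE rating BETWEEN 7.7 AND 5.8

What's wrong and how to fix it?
Bug: BETWEEN expects the lower bound first; with 7.7 AND 5.8 the range is empty

Fix: Write BETWEEN 5.8 AND 7.7

Corrected query:
SELECT id, title, rating FROM movies WHERE rating BETWEEN 5.8 AND 7.7

Result:
id | title       | rating
---+-------------+-------
4  | Speed       | 6.3   
6  | Bridesmaids | 6.6   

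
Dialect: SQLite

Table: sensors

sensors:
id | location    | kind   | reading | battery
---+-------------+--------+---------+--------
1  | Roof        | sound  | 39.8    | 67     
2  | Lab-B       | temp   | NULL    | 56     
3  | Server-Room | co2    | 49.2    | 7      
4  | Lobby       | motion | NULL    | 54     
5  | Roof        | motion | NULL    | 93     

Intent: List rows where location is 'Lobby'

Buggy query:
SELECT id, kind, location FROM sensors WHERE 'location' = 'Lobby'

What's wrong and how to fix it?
Bug: Single quotes denote string literals in SQL; the column name is being compared as a constant string

Fix: Remove the quotes around the column name (or use double quotes for an identifier)

Corrected query:
SELECT id, kind, location FROM sensors WHERE location = 'Lobby'

Result:
id | kind   | location
---+--------+---------
4  | motion | Lobby   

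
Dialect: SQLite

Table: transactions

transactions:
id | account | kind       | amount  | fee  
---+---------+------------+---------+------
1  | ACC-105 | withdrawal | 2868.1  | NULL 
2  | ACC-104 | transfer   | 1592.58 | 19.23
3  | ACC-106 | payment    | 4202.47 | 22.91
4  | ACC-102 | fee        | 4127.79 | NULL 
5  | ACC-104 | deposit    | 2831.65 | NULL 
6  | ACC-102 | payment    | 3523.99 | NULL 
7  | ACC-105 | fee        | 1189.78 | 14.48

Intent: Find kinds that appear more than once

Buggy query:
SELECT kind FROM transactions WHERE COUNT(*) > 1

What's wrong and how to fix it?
Bug: COUNT(*) is an aggregate and cannot be used in WHERE

Fix: Group first, then use HAVING for the count condition

Corrected query:
SELECT kind FROM transactions GROUP BY kind HAVING COUNT(*) > 1

Result:
kind   
-------
fee    
payment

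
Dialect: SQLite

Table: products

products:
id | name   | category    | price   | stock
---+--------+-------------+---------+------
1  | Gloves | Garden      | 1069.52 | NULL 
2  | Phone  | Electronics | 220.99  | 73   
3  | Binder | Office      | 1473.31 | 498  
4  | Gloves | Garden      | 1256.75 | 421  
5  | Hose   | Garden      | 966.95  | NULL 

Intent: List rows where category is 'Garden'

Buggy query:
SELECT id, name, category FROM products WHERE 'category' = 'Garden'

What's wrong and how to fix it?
Bug: 'category' in single quotes is a string literal, not the column; the comparison is literal-vs-literal and never true

Fix: Remove the quotes around the column name (or use double quotes for an identifier)

Corrected query:
SELECT id, name, category FROM products WHERE category = 'Garden'

Result:
id | name   | category
---+--------+---------
1  | Gloves | Garden  
4  | Gloves | Garden  
5  | Hose   | Garden  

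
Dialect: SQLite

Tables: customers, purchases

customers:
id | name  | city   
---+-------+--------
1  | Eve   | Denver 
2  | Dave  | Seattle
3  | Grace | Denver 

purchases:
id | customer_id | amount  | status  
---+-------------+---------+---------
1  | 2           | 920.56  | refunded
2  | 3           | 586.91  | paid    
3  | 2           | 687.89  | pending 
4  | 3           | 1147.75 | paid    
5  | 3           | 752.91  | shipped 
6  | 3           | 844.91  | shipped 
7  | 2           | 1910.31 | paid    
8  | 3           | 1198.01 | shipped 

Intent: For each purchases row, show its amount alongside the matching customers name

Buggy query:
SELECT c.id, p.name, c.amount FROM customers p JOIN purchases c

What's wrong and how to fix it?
Bug: JOIN with no ON clause produces a cartesian product; every purchases row pairs with every customers row

Fix: Add ON c.customer_id = p.id to the JOIN

Corrected query:
SELECT c.id, p.name, c.amount FROM customers p JOIN purchases c ON c.customer_id = p.id

Result:
id | name  | amount 
---+-------+--------
1  | Dave  | 920.56 
2  | Grace | 586.91 
3  | Dave  | 687.89 
4  | Grace | 1147.75
5  | Grace | 752.91 
6  | Grace | 844.91 
7  | Dave  | 1910.31
8  | Grace | 1198.01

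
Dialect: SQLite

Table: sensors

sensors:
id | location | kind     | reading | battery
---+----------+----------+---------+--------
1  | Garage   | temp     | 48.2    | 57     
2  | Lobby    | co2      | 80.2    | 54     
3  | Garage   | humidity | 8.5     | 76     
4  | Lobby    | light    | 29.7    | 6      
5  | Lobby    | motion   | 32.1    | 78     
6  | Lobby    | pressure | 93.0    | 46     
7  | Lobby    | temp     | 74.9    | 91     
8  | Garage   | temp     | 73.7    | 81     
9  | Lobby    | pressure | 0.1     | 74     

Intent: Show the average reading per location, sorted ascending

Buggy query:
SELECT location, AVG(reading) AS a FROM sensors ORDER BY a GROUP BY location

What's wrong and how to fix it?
Bug: GROUP BY must precede ORDER BY

Fix: Reorder: SELECT … FROM … GROUP BY … ORDER BY …

Corrected query:
SELECT location, AVG(reading) AS a FROM sensors GROUP BY location ORDER BY a

Result:
location | a        
---------+----------
Garage   | 43.466667
Lobby    | 51.666667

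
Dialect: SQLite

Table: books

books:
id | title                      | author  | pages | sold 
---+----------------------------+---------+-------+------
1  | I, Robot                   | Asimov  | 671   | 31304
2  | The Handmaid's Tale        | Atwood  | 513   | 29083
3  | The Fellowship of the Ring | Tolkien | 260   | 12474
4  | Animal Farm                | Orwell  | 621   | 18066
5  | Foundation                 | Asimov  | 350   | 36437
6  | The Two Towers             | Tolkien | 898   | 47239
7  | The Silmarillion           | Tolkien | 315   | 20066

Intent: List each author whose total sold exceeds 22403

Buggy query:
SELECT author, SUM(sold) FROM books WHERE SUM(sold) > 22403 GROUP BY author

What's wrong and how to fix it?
Bug: Aggregate functions cannot appear in a WHERE clause

Fix: Move the aggregate condition to a HAVING clause

Corrected query:
SELECT author, SUM(sold) FROM books GROUP BY author HAVING SUM(sold) > 22403

Result:
author  | SUM(sold)
--------+----------
Asimov  | 67741    
Atwood  | 29083    
Tolkien | 79779    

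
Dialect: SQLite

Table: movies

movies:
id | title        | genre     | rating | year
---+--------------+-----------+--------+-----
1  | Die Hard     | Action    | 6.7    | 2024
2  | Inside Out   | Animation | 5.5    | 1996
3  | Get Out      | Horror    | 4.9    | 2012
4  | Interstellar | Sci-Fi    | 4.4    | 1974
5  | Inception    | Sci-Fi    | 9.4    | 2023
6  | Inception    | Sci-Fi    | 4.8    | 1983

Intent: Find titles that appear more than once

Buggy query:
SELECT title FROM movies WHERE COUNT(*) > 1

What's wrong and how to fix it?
Bug: COUNT(*) is an aggregate and cannot be used in WHERE

Fix: GROUP BY title, then filter groups with HAVING COUNT(*) > 1

Corrected query:
SELECT title FROM movies GROUP BY title HAVING COUNT(*) > 1

Result:
title    
---------
Inception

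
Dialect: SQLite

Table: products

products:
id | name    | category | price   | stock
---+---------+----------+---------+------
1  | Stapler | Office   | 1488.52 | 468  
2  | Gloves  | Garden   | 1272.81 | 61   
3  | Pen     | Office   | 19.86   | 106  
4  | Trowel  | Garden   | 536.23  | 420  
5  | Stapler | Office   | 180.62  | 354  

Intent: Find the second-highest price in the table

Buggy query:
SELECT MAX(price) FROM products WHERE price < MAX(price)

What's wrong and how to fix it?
Bug: The inner MAX is an aggregate inside WHERE, which is not allowed

Fix: Put the inner MAX in a scalar subquery

Corrected query:
SELECT MAX(price) FROM products WHERE price < (SELECT MAX(price) FROM products)

Result:
MAX(price)
----------
1272.81   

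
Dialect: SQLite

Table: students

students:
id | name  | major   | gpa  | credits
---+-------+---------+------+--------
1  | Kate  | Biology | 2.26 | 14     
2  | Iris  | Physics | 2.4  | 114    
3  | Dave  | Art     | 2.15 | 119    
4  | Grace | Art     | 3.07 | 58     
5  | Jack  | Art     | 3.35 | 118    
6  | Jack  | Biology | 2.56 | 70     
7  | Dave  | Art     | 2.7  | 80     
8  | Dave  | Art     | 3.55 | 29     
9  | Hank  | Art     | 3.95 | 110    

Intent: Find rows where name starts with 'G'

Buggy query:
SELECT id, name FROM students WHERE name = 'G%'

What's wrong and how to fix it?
Bug: '=' compares the literal string including the % character; pattern matching needs LIKE

Fix: Replace '=' with LIKE so 'G%' is treated as a pattern

Corrected query:
SELECT id, name FROM students WHERE name LIKE 'G%'

Result:
id | name 
---+------
4  | Grace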